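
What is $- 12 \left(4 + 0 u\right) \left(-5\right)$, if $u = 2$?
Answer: $240$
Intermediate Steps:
$- 12 \left(4 + 0 u\right) \left(-5\right) = - 12 \left(4 + 0 \cdot 2\right) \left(-5\right) = - 12 \left(4 + 0\right) \left(-5\right) = \left(-12\right) 4 \left(-5\right) = \left(-48\right) \left(-5\right) = 240$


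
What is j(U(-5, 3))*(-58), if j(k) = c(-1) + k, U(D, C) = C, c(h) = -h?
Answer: -232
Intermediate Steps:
j(k) = 1 + k (j(k) = -1*(-1) + k = 1 + k)
j(U(-5, 3))*(-58) = (1 + 3)*(-58) = 4*(-58) = -232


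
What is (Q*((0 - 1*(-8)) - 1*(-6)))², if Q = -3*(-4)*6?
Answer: 1016064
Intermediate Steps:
Q = 72 (Q = 12*6 = 72)
(Q*((0 - 1*(-8)) - 1*(-6)))² = (72*((0 - 1*(-8)) - 1*(-6)))² = (72*((0 + 8) + 6))² = (72*(8 + 6))² = (72*14)² = 1008² = 1016064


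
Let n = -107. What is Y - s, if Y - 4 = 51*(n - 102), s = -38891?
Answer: 28236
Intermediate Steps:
Y = -10655 (Y = 4 + 51*(-107 - 102) = 4 + 51*(-209) = 4 - 10659 = -10655)
Y - s = -10655 - 1*(-38891) = -10655 + 38891 = 28236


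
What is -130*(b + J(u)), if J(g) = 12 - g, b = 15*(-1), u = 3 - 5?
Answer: 130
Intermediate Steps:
u = -2
b = -15
-130*(b + J(u)) = -130*(-15 + (12 - 1*(-2))) = -130*(-15 + (12 + 2)) = -130*(-15 + 14) = -130*(-1) = 130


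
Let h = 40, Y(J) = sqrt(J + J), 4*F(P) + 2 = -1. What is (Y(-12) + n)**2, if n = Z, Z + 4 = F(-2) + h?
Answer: 19497/16 + 141*I*sqrt(6) ≈ 1218.6 + 345.38*I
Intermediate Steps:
F(P) = -3/4 (F(P) = -1/2 + (1/4)*(-1) = -1/2 - 1/4 = -3/4)
Y(J) = sqrt(2)*sqrt(J) (Y(J) = sqrt(2*J) = sqrt(2)*sqrt(J))
Z = 141/4 (Z = -4 + (-3/4 + 40) = -4 + 157/4 = 141/4 ≈ 35.250)
n = 141/4 ≈ 35.250
(Y(-12) + n)**2 = (sqrt(2)*sqrt(-12) + 141/4)**2 = (sqrt(2)*(2*I*sqrt(3)) + 141/4)**2 = (2*I*sqrt(6) + 141/4)**2 = (141/4 + 2*I*sqrt(6))**2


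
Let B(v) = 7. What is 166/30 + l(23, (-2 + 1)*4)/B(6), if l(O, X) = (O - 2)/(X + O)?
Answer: 1622/285 ≈ 5.6912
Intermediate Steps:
l(O, X) = (-2 + O)/(O + X)
166/30 + l(23, (-2 + 1)*4)/B(6) = 166/30 + ((-2 + 23)/(23 + (-2 + 1)*4))/7 = 166*(1/30) + (21/(23 - 1*4))*(⅐) = 83/15 + (21/(23 - 4))*(⅐) = 83/15 + (21/19)*(⅐) = 83/15 + 3/19 = 1622/285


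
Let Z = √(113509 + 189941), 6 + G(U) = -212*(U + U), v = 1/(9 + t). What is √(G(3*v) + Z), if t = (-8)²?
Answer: √(-124830 + 452965*√42)/73 ≈ 22.966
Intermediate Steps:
t = 64
v = 1/73 (v = 1/(9 + 64) = 1/73 ≈ 0.013699)
G(U) = -6 - 424*U (G(U) = -6 - 212*(U + U) = -6 - 424*U)
Z = 85*√42 (Z = √303450 = 85*√42 ≈ 550.86)
√(G(3*v) + Z) = √((-6 - 1272/73) + 85*√42) = √(-1710/73 + 85*√42)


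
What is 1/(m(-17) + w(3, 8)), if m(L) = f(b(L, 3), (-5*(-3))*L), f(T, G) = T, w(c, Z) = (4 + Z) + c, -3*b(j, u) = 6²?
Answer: ⅓ ≈ 0.33333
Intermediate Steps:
b(j, u) = -12 (b(j, u) = -⅓*6² = -⅓*36 = -12)
w(c, Z) = 4 + Z + c
m(L) = -12
1/(m(-17) + w(3, 8)) = 1/(-12 + (4 + 8 + 3)) = 1/(-12 + 15) = 1/3 = ⅓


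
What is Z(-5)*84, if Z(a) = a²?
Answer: 2100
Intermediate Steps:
Z(-5)*84 = (-5)²*84 = 25*84 = 2100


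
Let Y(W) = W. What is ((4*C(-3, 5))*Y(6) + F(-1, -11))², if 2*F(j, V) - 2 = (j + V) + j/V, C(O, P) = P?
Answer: 6405961/484 ≈ 13235.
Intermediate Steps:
F(j, V) = 1 + V/2 + j/2 + j/(2*V) (F(j, V) = 1 + ((j + V) + j/V)/2 = 1 + ((V + j) + j/V)/2 = 1 + (V + j + j/V)/2 = 1 + (V/2 + j/2 + j/(2*V)) = 1 + V/2 + j/2 + j/(2*V))
((4*C(-3, 5))*Y(6) + F(-1, -11))² = ((4*5)*6 + (½)*(-1 - 11*(2 - 11 - 1))/(-11))² = (20*6 + (½)*(-1/11)*(-1 - 11*(-10)))² = (120 + (½)*(-1/11)*(-1 + 110))² = (120 + (½)*(-1/11)*109)² = (120 - 109/22)² = (2531/22)² = 6405961/484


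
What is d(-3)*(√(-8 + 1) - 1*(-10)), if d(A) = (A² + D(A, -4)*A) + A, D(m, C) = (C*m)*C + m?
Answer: 1590 + 159*I*√7 ≈ 1590.0 + 420.67*I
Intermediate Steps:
D(m, C) = m + m*C² (D(m, C) = m*C² + m = m + m*C²)
d(A) = A + 18*A² (d(A) = (A² + (A*(1 + (-4)²))*A) + A = (A² + (A*(1 + 16))*A) + A = (A² + (A*17)*A) + A = (A² + (17*A)*A) + A = (A² + 17*A²) + A = 18*A² + A = A + 18*A²)
d(-3)*(√(-8 + 1) - 1*(-10)) = (-3*(1 + 18*(-3)))*(√(-8 + 1) - 1*(-10)) = (-3*(1 - 54))*(√(-7) + 10) = (-3*(-53))*(I*√7 + 10) = 159*(10 + I*√7) = 1590 + 159*I*√7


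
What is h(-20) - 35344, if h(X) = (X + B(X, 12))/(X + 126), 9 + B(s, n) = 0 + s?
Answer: -3746513/106 ≈ -35344.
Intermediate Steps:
B(s, n) = -9 + s (B(s, n) = -9 + (0 + s) = -9 + s)
h(X) = (-9 + 2*X)/(126 + X) (h(X) = (X + (-9 + X))/(X + 126) = (-9 + 2*X)/(126 + X))
h(-20) - 35344 = (-9 + 2*(-20))/(126 - 20) - 35344 = (-9 - 40)/106 - 35344 = (1/106)*(-49) - 35344 = -49/106 - 35344 = -3746513/106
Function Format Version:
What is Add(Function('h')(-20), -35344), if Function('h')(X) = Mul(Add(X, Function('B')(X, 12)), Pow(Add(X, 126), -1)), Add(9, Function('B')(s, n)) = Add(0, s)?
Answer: Rational(-3746513, 106) ≈ -35344.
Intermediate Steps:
Function('B')(s, n) = Add(-9, s) (Function('B')(s, n) = Add(-9, Add(0, s)) = Add(-9, s))
Function('h')(X) = Mul(Pow(Add(126, X), -1), Add(-9, Mul(2, X))) (Function('h')(X) = Mul(Add(X, Add(-9, X)), Pow(Add(X, 126), -1)) = Mul(Add(-9, Mul(2, X)), Pow(Add(126, X), -1)) = Mul(Pow(Add(126, X), -1), Add(-9, Mul(2, X))))
Add(Function('h')(-20), -35344) = Add(Mul(Pow(Add(126, -20), -1), Add(-9, Mul(2, -20))), -35344) = Add(Mul(Pow(106, -1), Add(-9, -40)), -35344) = Add(Mul(Rational(1, 106), -49), -35344) = Add(Rational(-49, 106), -35344) = Rational(-3746513, 106)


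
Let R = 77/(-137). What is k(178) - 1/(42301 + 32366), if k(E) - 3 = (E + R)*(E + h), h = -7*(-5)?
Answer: 386642749939/10229379 ≈ 37797.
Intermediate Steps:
R = -77/137 (R = 77*(-1/137) = -77/137 ≈ -0.56204)
h = 35
k(E) = 3 + (35 + E)*(-77/137 + E) (k(E) = 3 + (E - 77/137)*(E + 35) = 3 + (-77/137 + E)*(35 + E) = 3 + (35 + E)*(-77/137 + E))
k(178) - 1/(42301 + 32366) = (-2284/137 + 178**2 + (4718/137)*178) - 1/(42301 + 32366) = (-2284/137 + 31684 + 839804/137) - 1/74667 = 5178228/137 - 1*1/74667 = 5178228/137 - 1/74667 = 386642749939/10229379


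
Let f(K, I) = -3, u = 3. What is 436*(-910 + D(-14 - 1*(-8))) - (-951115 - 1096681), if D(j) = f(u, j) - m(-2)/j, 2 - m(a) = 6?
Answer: 4948312/3 ≈ 1.6494e+6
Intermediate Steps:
m(a) = -4 (m(a) = 2 - 1*6 = 2 - 6 = -4)
D(j) = -3 + 4/j (D(j) = -3 - (-4)/j = -3 + 4/j)
436*(-910 + D(-14 - 1*(-8))) - (-951115 - 1096681) = 436*(-910 + (-3 + 4/(-14 - 1*(-8)))) - (-951115 - 1096681) = 436*(-910 + (-3 + 4/(-14 + 8))) - 1*(-2047796) = 436*(-910 + (-3 + 4/(-6))) + 2047796 = 436*(-910 + (-3 + 4*(-1/6))) + 2047796 = 436*(-910 + (-3 - 2/3)) + 2047796 = 436*(-910 - 11/3) + 2047796 = 436*(-2741/3) + 2047796 = -1195076/3 + 2047796 = 4948312/3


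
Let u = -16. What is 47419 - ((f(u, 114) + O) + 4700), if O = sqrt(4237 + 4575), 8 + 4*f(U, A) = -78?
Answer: 85481/2 - 2*sqrt(2203) ≈ 42647.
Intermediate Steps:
f(U, A) = -43/2 (f(U, A) = -2 + (1/4)*(-78) = -2 - 39/2 = -43/2)
O = 2*sqrt(2203) (O = sqrt(8812) = 2*sqrt(2203) ≈ 93.872)
47419 - ((f(u, 114) + O) + 4700) = 47419 - ((-43/2 + 2*sqrt(2203)) + 4700) = 47419 - (9357/2 + 2*sqrt(2203)) = 47419 + (-9357/2 - 2*sqrt(2203)) = 85481/2 - 2*sqrt(2203)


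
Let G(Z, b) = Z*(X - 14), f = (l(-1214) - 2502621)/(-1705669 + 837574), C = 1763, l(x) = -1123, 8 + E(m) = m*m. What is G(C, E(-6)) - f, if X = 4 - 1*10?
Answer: -30611533444/868095 ≈ -35263.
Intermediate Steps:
E(m) = -8 + m² (E(m) = -8 + m*m = -8 + m²)
f = 2503744/868095 (f = (-1123 - 2502621)/(-1705669 + 837574) = -2503744/(-868095) = -2503744*(-1/868095) = 2503744/868095 ≈ 2.8842)
X = -6 (X = 4 - 10 = -6)
G(Z, b) = -20*Z (G(Z, b) = Z*(-6 - 14) = Z*(-20) = -20*Z)
G(C, E(-6)) - f = -20*1763 - 1*2503744/868095 = -35260 - 2503744/868095 = -30611533444/868095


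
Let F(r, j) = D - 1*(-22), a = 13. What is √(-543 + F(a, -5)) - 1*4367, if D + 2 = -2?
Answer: -4367 + 5*I*√21 ≈ -4367.0 + 22.913*I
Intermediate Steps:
D = -4 (D = -2 - 2 = -4)
F(r, j) = 18 (F(r, j) = -4 - 1*(-22) = -4 + 22 = 18)
√(-543 + F(a, -5)) - 1*4367 = √(-543 + 18) - 1*4367 = √(-525) - 4367 = 5*I*√21 - 4367 = -4367 + 5*I*√21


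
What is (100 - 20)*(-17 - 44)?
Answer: -4880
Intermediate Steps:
(100 - 20)*(-17 - 44) = 80*(-61) = -4880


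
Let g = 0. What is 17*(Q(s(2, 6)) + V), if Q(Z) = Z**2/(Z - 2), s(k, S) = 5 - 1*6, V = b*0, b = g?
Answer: -17/3 ≈ -5.6667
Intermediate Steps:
b = 0
V = 0 (V = 0*0 = 0)
s(k, S) = -1 (s(k, S) = 5 - 6 = -1)
Q(Z) = Z**2/(-2 + Z)
17*(Q(s(2, 6)) + V) = 17*((-1)**2/(-2 - 1) + 0) = 17*(1/(-3) + 0) = 17*(1*(-1/3) + 0) = 17*(-1/3 + 0) = 17*(-1/3) = -17/3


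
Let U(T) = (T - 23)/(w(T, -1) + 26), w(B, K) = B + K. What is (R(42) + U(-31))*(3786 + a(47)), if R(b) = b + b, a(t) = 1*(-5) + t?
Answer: 356004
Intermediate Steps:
a(t) = -5 + t
R(b) = 2*b
U(T) = (-23 + T)/(25 + T) (U(T) = (T - 23)/((T - 1) + 26) = (-23 + T)/((-1 + T) + 26) = (-23 + T)/(25 + T))
(R(42) + U(-31))*(3786 + a(47)) = (2*42 + (-23 - 31)/(25 - 31))*(3786 + (-5 + 47)) = (84 - 54/(-6))*(3786 + 42) = (84 - ⅙*(-54))*3828 = (84 + 9)*3828 = 93*3828 = 356004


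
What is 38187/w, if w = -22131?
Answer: -4243/2459 ≈ -1.7255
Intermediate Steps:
38187/w = 38187/(-22131) = 38187*(-1/22131) = -4243/2459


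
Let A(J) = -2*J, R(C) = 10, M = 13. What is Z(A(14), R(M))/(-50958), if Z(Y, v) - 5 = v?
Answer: -5/16986 ≈ -0.00029436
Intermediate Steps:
Z(Y, v) = 5 + v
Z(A(14), R(M))/(-50958) = (5 + 10)/(-50958) = 15*(-1/50958) = -5/16986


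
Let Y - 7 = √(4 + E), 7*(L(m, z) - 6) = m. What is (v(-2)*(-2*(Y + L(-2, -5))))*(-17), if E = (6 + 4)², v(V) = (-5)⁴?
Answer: 1891250/7 + 42500*√26 ≈ 4.8689e+5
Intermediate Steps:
L(m, z) = 6 + m/7
v(V) = 625
E = 100 (E = 10² = 100)
Y = 7 + 2*√26 (Y = 7 + √(4 + 100) = 7 + √104 = 7 + 2*√26 ≈ 17.198)
(v(-2)*(-2*(Y + L(-2, -5))))*(-17) = (625*(-2*((7 + 2*√26) + (6 + (⅐)*(-2)))))*(-17) = (625*(-2*((7 + 2*√26) + (6 - 2/7))))*(-17) = (625*(-2*((7 + 2*√26) + 40/7)))*(-17) = (625*(-2*(89/7 + 2*√26)))*(-17) = (625*(-178/7 - 4*√26))*(-17) = (-111250/7 - 2500*√26)*(-17) = 1891250/7 + 42500*√26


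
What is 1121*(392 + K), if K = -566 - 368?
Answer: -607582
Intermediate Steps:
K = -934
1121*(392 + K) = 1121*(392 - 934) = 1121*(-542) = -607582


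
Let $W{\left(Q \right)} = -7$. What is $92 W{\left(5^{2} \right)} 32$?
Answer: $-20608$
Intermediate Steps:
$92 W{\left(5^{2} \right)} 32 = 92 \left(-7\right) 32 = \left(-644\right) 32 = -20608$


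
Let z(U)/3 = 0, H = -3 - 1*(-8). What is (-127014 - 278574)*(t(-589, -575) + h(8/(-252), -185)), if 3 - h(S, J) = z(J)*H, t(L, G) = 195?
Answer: -80306424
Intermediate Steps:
H = 5 (H = -3 + 8 = 5)
z(U) = 0 (z(U) = 3*0 = 0)
h(S, J) = 3 (h(S, J) = 3 - 0*5 = 3 - 1*0 = 3 + 0 = 3)
(-127014 - 278574)*(t(-589, -575) + h(8/(-252), -185)) = (-127014 - 278574)*(195 + 3) = -405588*198 = -80306424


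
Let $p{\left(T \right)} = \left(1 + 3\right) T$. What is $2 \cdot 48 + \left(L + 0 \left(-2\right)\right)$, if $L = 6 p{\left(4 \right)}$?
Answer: $192$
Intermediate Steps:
$p{\left(T \right)} = 4 T$
$L = 96$ ($L = 6 \cdot 4 \cdot 4 = 6 \cdot 16 = 96$)
$2 \cdot 48 + \left(L + 0 \left(-2\right)\right) = 2 \cdot 48 + \left(96 + 0 \left(-2\right)\right) = 96 + \left(96 + 0\right) = 96 + 96 = 192$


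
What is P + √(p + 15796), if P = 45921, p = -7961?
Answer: 45921 + √7835 ≈ 46010.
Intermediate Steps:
P + √(p + 15796) = 45921 + √(-7961 + 15796) = 45921 + √7835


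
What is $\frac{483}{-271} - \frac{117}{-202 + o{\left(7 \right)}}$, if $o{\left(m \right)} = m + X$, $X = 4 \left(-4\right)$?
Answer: $- \frac{70206}{57181} \approx -1.2278$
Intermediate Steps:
$X = -16$
$o{\left(m \right)} = -16 + m$ ($o{\left(m \right)} = m - 16 = -16 + m$)
$\frac{483}{-271} - \frac{117}{-202 + o{\left(7 \right)}} = \frac{483}{-271} - \frac{117}{-202 + \left(-16 + 7\right)} = 483 \left(- \frac{1}{271}\right) - \frac{117}{-202 - 9} = - \frac{483}{271} - \frac{117}{-211} = - \frac{483}{271} - - \frac{117}{211} = - \frac{483}{271} + \frac{117}{211} = - \frac{70206}{57181}$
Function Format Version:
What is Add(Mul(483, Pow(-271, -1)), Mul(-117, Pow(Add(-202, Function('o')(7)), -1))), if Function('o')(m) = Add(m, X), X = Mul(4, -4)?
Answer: Rational(-70206, 57181) ≈ -1.2278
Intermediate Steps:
X = -16
Function('o')(m) = Add(-16, m) (Function('o')(m) = Add(m, -16) = Add(-16, m))
Add(Mul(483, Pow(-271, -1)), Mul(-117, Pow(Add(-202, Function('o')(7)), -1))) = Add(Mul(483, Pow(-271, -1)), Mul(-117, Pow(Add(-202, Add(-16, 7)), -1))) = Add(Mul(483, Rational(-1, 271)), Mul(-117, Pow(Add(-202, -9), -1))) = Add(Rational(-483, 271), Mul(-117, Pow(-211, -1))) = Add(Rational(-483, 271), Mul(-117, Rational(-1, 211))) = Add(Rational(-483, 271), Rational(117, 211)) = Rational(-70206, 57181)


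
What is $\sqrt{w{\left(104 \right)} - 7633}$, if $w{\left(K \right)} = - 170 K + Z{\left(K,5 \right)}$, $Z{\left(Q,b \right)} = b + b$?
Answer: $i \sqrt{25303} \approx 159.07 i$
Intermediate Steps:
$Z{\left(Q,b \right)} = 2 b$
$w{\left(K \right)} = 10 - 170 K$ ($w{\left(K \right)} = - 170 K + 2 \cdot 5 = - 170 K + 10 = 10 - 170 K$)
$\sqrt{w{\left(104 \right)} - 7633} = \sqrt{\left(10 - 17680\right) - 7633} = \sqrt{-17670 - 7633} = \sqrt{-25303} = i \sqrt{25303}$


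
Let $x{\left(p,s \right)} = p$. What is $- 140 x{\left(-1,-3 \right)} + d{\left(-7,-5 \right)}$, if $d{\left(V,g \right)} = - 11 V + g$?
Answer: $212$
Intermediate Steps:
$d{\left(V,g \right)} = g - 11 V$
$- 140 x{\left(-1,-3 \right)} + d{\left(-7,-5 \right)} = \left(-140\right) \left(-1\right) - -72 = 140 + \left(-5 + 77\right) = 140 + 72 = 212$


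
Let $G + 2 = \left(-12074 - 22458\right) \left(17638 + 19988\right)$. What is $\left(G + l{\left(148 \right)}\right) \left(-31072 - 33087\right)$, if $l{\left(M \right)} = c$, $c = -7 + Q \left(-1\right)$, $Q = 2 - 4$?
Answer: $83361855361201$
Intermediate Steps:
$Q = -2$ ($Q = 2 - 4 = -2$)
$G = -1299301034$ ($G = -2 + \left(-12074 - 22458\right) \left(17638 + 19988\right) = -2 - 1299301032 = -1299301034$)
$c = -5$ ($c = -7 - -2 = -7 + 2 = -5$)
$l{\left(M \right)} = -5$
$\left(G + l{\left(148 \right)}\right) \left(-31072 - 33087\right) = \left(-1299301034 - 5\right) \left(-31072 - 33087\right) = \left(-1299301039\right) \left(-64159\right) = 83361855361201$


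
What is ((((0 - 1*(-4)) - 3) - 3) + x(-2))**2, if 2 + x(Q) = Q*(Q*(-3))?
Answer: 256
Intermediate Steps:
x(Q) = -2 - 3*Q**2 (x(Q) = -2 + Q*(Q*(-3)) = -2 + Q*(-3*Q) = -2 - 3*Q**2)
((((0 - 1*(-4)) - 3) - 3) + x(-2))**2 = ((((0 - 1*(-4)) - 3) - 3) + (-2 - 3*(-2)**2))**2 = ((((0 + 4) - 3) - 3) + (-2 - 3*4))**2 = (((4 - 3) - 3) + (-2 - 12))**2 = ((1 - 3) - 14)**2 = (-2 - 14)**2 = (-16)**2 = 256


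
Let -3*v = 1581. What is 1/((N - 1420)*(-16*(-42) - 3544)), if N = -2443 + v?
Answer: 1/12608080 ≈ 7.9314e-8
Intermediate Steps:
v = -527 (v = -1/3*1581 = -527)
N = -2970 (N = -2443 - 527 = -2970)
1/((N - 1420)*(-16*(-42) - 3544)) = 1/((-2970 - 1420)*(-16*(-42) - 3544)) = 1/(-4390*(672 - 3544)) = 1/(-4390*(-2872)) = 1/12608080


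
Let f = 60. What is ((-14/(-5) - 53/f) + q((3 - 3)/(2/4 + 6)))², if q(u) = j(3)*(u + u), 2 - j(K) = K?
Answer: 529/144 ≈ 3.6736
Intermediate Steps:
j(K) = 2 - K
q(u) = -2*u (q(u) = (2 - 1*3)*(u + u) = (2 - 3)*(2*u) = -2*u)
((-14/(-5) - 53/f) + q((3 - 3)/(2/4 + 6)))² = ((-14/(-5) - 53/60) - 2*(3 - 3)/(2/4 + 6))² = ((-14*(-⅕) - 53*1/60) - 0/(2*(¼) + 6))² = ((14/5 - 53/60) - 0/(½ + 6))² = (23/12 - 0/13/2)² = (23/12 - 0*2/13)² = (23/12 - 2*0)² = (23/12 + 0)² = (23/12)² = 529/144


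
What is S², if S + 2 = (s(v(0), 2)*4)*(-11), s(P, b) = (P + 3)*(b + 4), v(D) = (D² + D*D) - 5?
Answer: 276676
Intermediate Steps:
v(D) = -5 + 2*D² (v(D) = (D² + D²) - 5 = 2*D² - 5 = -5 + 2*D²)
s(P, b) = (3 + P)*(4 + b)
S = 526 (S = -2 + ((12 + 3*2 + 4*(-5 + 2*0²) + (-5 + 2*0²)*2)*4)*(-11) = -2 + ((12 + 6 + 4*(-5 + 2*0) + (-5 + 2*0)*2)*4)*(-11) = -2 + ((12 + 6 + 4*(-5 + 0) + (-5 + 0)*2)*4)*(-11) = -2 + ((12 + 6 + 4*(-5) - 5*2)*4)*(-11) = -2 + ((12 + 6 - 20 - 10)*4)*(-11) = -2 - 12*4*(-11) = -2 - 48*(-11) = -2 + 528 = 526)
S² = 526² = 276676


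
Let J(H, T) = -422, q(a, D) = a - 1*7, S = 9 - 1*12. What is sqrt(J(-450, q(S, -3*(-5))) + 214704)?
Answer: sqrt(214282) ≈ 462.91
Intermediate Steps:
S = -3 (S = 9 - 12 = -3)
q(a, D) = -7 + a (q(a, D) = a - 7 = -7 + a)
sqrt(J(-450, q(S, -3*(-5))) + 214704) = sqrt(-422 + 214704) = sqrt(214282)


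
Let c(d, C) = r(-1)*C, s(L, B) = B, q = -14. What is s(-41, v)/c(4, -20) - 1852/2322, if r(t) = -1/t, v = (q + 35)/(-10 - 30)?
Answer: -716419/928800 ≈ -0.77134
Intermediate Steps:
v = -21/40 (v = (-14 + 35)/(-10 - 30) = 21/(-40) = 21*(-1/40) = -21/40 ≈ -0.52500)
c(d, C) = C (c(d, C) = (-1/(-1))*C = (-1*(-1))*C = 1*C = C)
s(-41, v)/c(4, -20) - 1852/2322 = -21/40/(-20) - 1852/2322 = -21/40*(-1/20) - 1852*1/2322 = 21/800 - 926/1161 = -716419/928800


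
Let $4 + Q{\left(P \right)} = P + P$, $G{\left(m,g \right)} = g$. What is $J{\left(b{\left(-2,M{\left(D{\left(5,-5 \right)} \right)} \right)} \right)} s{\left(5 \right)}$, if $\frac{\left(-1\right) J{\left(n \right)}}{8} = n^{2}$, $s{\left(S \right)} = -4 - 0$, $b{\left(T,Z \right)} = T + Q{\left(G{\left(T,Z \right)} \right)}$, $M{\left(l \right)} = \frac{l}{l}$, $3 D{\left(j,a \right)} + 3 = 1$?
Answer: $512$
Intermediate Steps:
$D{\left(j,a \right)} = - \frac{2}{3}$ ($D{\left(j,a \right)} = -1 + \frac{1}{3} \cdot 1 = -1 + \frac{1}{3} = - \frac{2}{3}$)
$M{\left(l \right)} = 1$
$Q{\left(P \right)} = -4 + 2 P$ ($Q{\left(P \right)} = -4 + \left(P + P\right) = -4 + 2 P$)
$b{\left(T,Z \right)} = -4 + T + 2 Z$ ($b{\left(T,Z \right)} = T + \left(-4 + 2 Z\right) = -4 + T + 2 Z$)
$s{\left(S \right)} = -4$ ($s{\left(S \right)} = -4 + 0 = -4$)
$J{\left(n \right)} = - 8 n^{2}$
$J{\left(b{\left(-2,M{\left(D{\left(5,-5 \right)} \right)} \right)} \right)} s{\left(5 \right)} = - 8 \left(-4 - 2 + 2 \cdot 1\right)^{2} \left(-4\right) = - 8 \left(-4 - 2 + 2\right)^{2} \left(-4\right) = - 8 \left(-4\right)^{2} \left(-4\right) = \left(-8\right) 16 \left(-4\right) = \left(-128\right) \left(-4\right) = 512$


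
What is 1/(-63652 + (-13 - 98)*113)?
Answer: -1/76195 ≈ -1.3124e-5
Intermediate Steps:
1/(-63652 + (-13 - 98)*113) = 1/(-63652 - 111*113) = 1/(-63652 - 12543) = 1/(-76195) = -1/76195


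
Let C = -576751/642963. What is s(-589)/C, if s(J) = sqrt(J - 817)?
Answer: -642963*I*sqrt(1406)/576751 ≈ -41.801*I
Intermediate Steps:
C = -576751/642963 (C = -576751*1/642963 = -576751/642963 ≈ -0.89702)
s(J) = sqrt(-817 + J)
s(-589)/C = sqrt(-817 - 589)/(-576751/642963) = sqrt(-1406)*(-642963/576751) = (I*sqrt(1406))*(-642963/576751) = -642963*I*sqrt(1406)/576751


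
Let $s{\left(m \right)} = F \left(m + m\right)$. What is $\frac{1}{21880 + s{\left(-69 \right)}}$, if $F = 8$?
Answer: $\frac{1}{20776} \approx 4.8132 \cdot 10^{-5}$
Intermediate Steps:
$s{\left(m \right)} = 16 m$ ($s{\left(m \right)} = 8 \left(m + m\right) = 8 \cdot 2 m = 16 m$)
$\frac{1}{21880 + s{\left(-69 \right)}} = \frac{1}{21880 + 16 \left(-69\right)} = \frac{1}{21880 - 1104} = \frac{1}{20776}$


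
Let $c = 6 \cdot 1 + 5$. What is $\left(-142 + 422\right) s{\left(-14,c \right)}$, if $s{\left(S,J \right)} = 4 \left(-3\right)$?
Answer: $-3360$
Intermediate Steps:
$c = 11$ ($c = 6 + 5 = 11$)
$s{\left(S,J \right)} = -12$
$\left(-142 + 422\right) s{\left(-14,c \right)} = \left(-142 + 422\right) \left(-12\right) = 280 \left(-12\right) = -3360$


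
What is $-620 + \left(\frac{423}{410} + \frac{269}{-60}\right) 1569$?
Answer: $- \frac{4949193}{820} \approx -6035.6$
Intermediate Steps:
$-620 + \left(\frac{423}{410} + \frac{269}{-60}\right) 1569 = -620 + \left(423 \cdot \frac{1}{410} + 269 \left(- \frac{1}{60}\right)\right) 1569 = -620 + \left(\frac{423}{410} - \frac{269}{60}\right) 1569 = -620 - \frac{4440793}{820} = - \frac{4949193}{820}$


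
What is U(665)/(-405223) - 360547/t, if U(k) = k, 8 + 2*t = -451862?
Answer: 285619746/179166455 ≈ 1.5942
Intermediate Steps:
t = -225935 (t = -4 + (½)*(-451862) = -4 - 225931 = -225935)
U(665)/(-405223) - 360547/t = 665/(-405223) - 360547/(-225935) = 665*(-1/405223) - 360547*(-1/225935) = -95/57889 + 4939/3095 = 285619746/179166455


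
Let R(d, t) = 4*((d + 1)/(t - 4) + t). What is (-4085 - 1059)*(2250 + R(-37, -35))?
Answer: -141346832/13 ≈ -1.0873e+7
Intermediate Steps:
R(d, t) = 4*t + 4*(1 + d)/(-4 + t) (R(d, t) = 4*((1 + d)/(-4 + t) + t) = 4*(t + (1 + d)/(-4 + t)) = 4*t + 4*(1 + d)/(-4 + t))
(-4085 - 1059)*(2250 + R(-37, -35)) = (-4085 - 1059)*(2250 + 4*(1 - 37 + (-35)² - 4*(-35))/(-4 - 35)) = -5144*(2250 + 4*(1 - 37 + 1225 + 140)/(-39)) = -5144*(2250 + 4*(-1/39)*1329) = -5144*(2250 - 1772/13) = -5144*27478/13 = -141346832/13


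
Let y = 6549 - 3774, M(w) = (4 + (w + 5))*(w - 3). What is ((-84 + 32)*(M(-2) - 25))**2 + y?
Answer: 9737175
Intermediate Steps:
M(w) = (-3 + w)*(9 + w) (M(w) = (4 + (5 + w))*(-3 + w) = (9 + w)*(-3 + w) = (-3 + w)*(9 + w))
y = 2775
((-84 + 32)*(M(-2) - 25))**2 + y = ((-84 + 32)*((-27 + (-2)**2 + 6*(-2)) - 25))**2 + 2775 = (-52*((-27 + 4 - 12) - 25))**2 + 2775 = (-52*(-35 - 25))**2 + 2775 = (-52*(-60))**2 + 2775 = 3120**2 + 2775 = 9734400 + 2775 = 9737175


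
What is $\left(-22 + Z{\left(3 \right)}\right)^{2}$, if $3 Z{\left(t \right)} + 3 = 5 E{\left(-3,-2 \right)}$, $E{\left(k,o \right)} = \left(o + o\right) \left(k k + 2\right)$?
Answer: $\frac{83521}{9} \approx 9280.1$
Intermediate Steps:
$E{\left(k,o \right)} = 2 o \left(2 + k^{2}\right)$ ($E{\left(k,o \right)} = 2 o \left(k^{2} + 2\right) = 2 o \left(2 + k^{2}\right)$)
$Z{\left(t \right)} = - \frac{223}{3}$ ($Z{\left(t \right)} = -1 + \frac{5 \cdot 2 \left(-2\right) \left(2 + \left(-3\right)^{2}\right)}{3} = -1 + \frac{5 \cdot 2 \left(-2\right) \left(2 + 9\right)}{3} = -1 + \frac{5 \cdot 2 \left(-2\right) 11}{3} = -1 + \frac{5 \left(-44\right)}{3} = -1 + \frac{1}{3} \left(-220\right) = -1 - \frac{220}{3} = - \frac{223}{3}$)
$\left(-22 + Z{\left(3 \right)}\right)^{2} = \left(-22 - \frac{223}{3}\right)^{2} = \left(- \frac{289}{3}\right)^{2} = \frac{83521}{9}$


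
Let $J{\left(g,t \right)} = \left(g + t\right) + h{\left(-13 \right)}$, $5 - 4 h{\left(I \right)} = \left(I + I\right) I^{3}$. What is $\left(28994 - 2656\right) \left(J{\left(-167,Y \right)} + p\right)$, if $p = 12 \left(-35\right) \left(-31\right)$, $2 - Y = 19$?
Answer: $- \frac{76024637}{2} \approx -3.8012 \cdot 10^{7}$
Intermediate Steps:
$Y = -17$ ($Y = 2 - 19 = -17$)
$h{\left(I \right)} = \frac{5}{4} - \frac{I^{4}}{2}$ ($h{\left(I \right)} = \frac{5}{4} - \frac{\left(I + I\right) I^{3}}{4} = \frac{5}{4} - \frac{2 I I^{3}}{4} = \frac{5}{4} - \frac{2 I^{4}}{4} = \frac{5}{4} - \frac{I^{4}}{2}$)
$J{\left(g,t \right)} = - \frac{57117}{4} + g + t$ ($J{\left(g,t \right)} = \left(g + t\right) + \left(\frac{5}{4} - \frac{\left(-13\right)^{4}}{2}\right) = \left(g + t\right) + \left(\frac{5}{4} - \frac{28561}{2}\right) = \left(g + t\right) - \frac{57117}{4} = - \frac{57117}{4} + g + t$)
$p = 13020$ ($p = \left(-420\right) \left(-31\right) = 13020$)
$\left(28994 - 2656\right) \left(J{\left(-167,Y \right)} + p\right) = \left(28994 - 2656\right) \left(\left(- \frac{57117}{4} - 167 - 17\right) + 13020\right) = 26338 \left(- \frac{57853}{4} + 13020\right) = 26338 \left(- \frac{5773}{4}\right) = - \frac{76024637}{2}$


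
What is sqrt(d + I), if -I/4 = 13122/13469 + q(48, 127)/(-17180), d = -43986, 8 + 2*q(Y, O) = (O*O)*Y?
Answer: I*sqrt(146912684486551966910)/57849355 ≈ 209.52*I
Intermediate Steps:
q(Y, O) = -4 + Y*O**2/2 (q(Y, O) = -4 + ((O*O)*Y)/2 = -4 + (O**2*Y)/2 = -4 + (Y*O**2)/2 = -4 + Y*O**2/2)
I = 4988306188/57849355 (I = -4*(13122/13469 + (-4 + (1/2)*48*127**2)/(-17180)) = -4*(13122*(1/13469) + (-4 + (1/2)*48*16129)*(-1/17180)) = -4*(13122/13469 + (-4 + 387096)*(-1/17180)) = -4*(13122/13469 + 387092*(-1/17180)) = -4*(13122/13469 - 96773/4295) = -4*(-1247076547/57849355) = 4988306188/57849355 ≈ 86.229)
sqrt(d + I) = sqrt(-43986 + 4988306188/57849355) = sqrt(-2539573422842/57849355) = I*sqrt(146912684486551966910)/57849355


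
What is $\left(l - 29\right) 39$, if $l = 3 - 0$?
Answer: $-1014$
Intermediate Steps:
$l = 3$ ($l = 3 + 0 = 3$)
$\left(l - 29\right) 39 = \left(3 - 29\right) 39 = \left(-26\right) 39 = -1014$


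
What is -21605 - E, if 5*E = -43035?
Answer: -12998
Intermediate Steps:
E = -8607 (E = (⅕)*(-43035) = -8607)
-21605 - E = -21605 - 1*(-8607) = -21605 + 8607 = -12998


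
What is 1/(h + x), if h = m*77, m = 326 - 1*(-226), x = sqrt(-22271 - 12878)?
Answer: 42504/1806625165 - I*sqrt(35149)/1806625165 ≈ 2.3527e-5 - 1.0377e-7*I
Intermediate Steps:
x = I*sqrt(35149) (x = sqrt(-35149) = I*sqrt(35149) ≈ 187.48*I)
m = 552 (m = 326 + 226 = 552)
h = 42504 (h = 552*77 = 42504)
1/(h + x) = 1/(42504 + I*sqrt(35149))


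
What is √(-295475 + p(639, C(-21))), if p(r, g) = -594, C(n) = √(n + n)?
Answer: I*√296069 ≈ 544.12*I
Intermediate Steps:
C(n) = √2*√n (C(n) = √(2*n) = √2*√n)
√(-295475 + p(639, C(-21))) = √(-295475 - 594) = √(-296069) = I*√296069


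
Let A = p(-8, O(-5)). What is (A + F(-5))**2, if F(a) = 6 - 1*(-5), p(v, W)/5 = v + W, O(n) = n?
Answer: 2916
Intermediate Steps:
p(v, W) = 5*W + 5*v (p(v, W) = 5*(v + W) = 5*(W + v) = 5*W + 5*v)
A = -65 (A = 5*(-5) + 5*(-8) = -25 - 40 = -65)
F(a) = 11 (F(a) = 6 + 5 = 11)
(A + F(-5))**2 = (-65 + 11)**2 = (-54)**2 = 2916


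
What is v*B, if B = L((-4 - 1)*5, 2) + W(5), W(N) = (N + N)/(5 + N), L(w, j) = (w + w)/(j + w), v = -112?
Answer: -8176/23 ≈ -355.48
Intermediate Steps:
L(w, j) = 2*w/(j + w) (L(w, j) = (2*w)/(j + w) = 2*w/(j + w))
W(N) = 2*N/(5 + N) (W(N) = (2*N)/(5 + N) = 2*N/(5 + N))
B = 73/23 (B = 2*((-4 - 1)*5)/(2 + (-4 - 1)*5) + 2*5/(5 + 5) = 2*(-5*5)/(2 - 5*5) + 2*5/10 = 2*(-25)/(2 - 25) + 2*5*(1/10) = 2*(-25)/(-23) + 1 = 2*(-25)*(-1/23) + 1 = 50/23 + 1 = 73/23 ≈ 3.1739)
v*B = -112*73/23 = -8176/23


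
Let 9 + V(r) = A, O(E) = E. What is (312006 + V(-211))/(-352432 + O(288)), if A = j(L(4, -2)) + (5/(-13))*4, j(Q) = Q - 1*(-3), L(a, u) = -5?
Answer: -4055915/4577872 ≈ -0.88598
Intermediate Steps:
j(Q) = 3 + Q (j(Q) = Q + 3 = 3 + Q)
A = -46/13 (A = (3 - 5) + (5/(-13))*4 = -2 + (5*(-1/13))*4 = -2 - 5/13*4 = -2 - 20/13 = -46/13 ≈ -3.5385)
V(r) = -163/13 (V(r) = -9 - 46/13 = -163/13)
(312006 + V(-211))/(-352432 + O(288)) = (312006 - 163/13)/(-352432 + 288) = (4055915/13)/(-352144) = (4055915/13)*(-1/352144) = -4055915/4577872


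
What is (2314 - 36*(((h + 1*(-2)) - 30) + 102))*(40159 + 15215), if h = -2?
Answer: -7420116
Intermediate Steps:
(2314 - 36*(((h + 1*(-2)) - 30) + 102))*(40159 + 15215) = (2314 - 36*(((-2 + 1*(-2)) - 30) + 102))*(40159 + 15215) = (2314 - 36*(((-2 - 2) - 30) + 102))*55374 = (2314 - 36*((-4 - 30) + 102))*55374 = (2314 - 36*(-34 + 102))*55374 = (2314 - 36*68)*55374 = (2314 - 2448)*55374 = -134*55374 = -7420116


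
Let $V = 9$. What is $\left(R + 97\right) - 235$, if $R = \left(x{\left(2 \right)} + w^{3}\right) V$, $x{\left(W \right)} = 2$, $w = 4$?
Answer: $456$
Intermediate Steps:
$R = 594$ ($R = \left(2 + 4^{3}\right) 9 = \left(2 + 64\right) 9 = 66 \cdot 9 = 594$)
$\left(R + 97\right) - 235 = \left(594 + 97\right) - 235 = 691 - 235 = 456$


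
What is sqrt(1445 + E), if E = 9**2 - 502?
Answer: 32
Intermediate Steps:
E = -421 (E = 81 - 502 = -421)
sqrt(1445 + E) = sqrt(1445 - 421) = sqrt(1024) = 32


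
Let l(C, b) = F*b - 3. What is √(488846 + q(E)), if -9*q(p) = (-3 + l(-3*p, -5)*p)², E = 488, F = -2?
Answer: I*√7248955/3 ≈ 897.46*I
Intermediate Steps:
l(C, b) = -3 - 2*b (l(C, b) = -2*b - 3 = -3 - 2*b)
q(p) = -(-3 + 7*p)²/9 (q(p) = -(-3 + (-3 - 2*(-5))*p)²/9 = -(-3 + (-3 + 10)*p)²/9 = -(-3 + 7*p)²/9)
√(488846 + q(E)) = √(488846 - (-3 + 7*488)²/9) = √(488846 - (-3 + 3416)²/9) = √(488846 - ⅑*3413²) = √(488846 - ⅑*11648569) = √(488846 - 11648569/9) = √(-7248955/9) = I*√7248955/3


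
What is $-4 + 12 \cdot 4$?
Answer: $44$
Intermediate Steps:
$-4 + 12 \cdot 4 = -4 + 48 = 44$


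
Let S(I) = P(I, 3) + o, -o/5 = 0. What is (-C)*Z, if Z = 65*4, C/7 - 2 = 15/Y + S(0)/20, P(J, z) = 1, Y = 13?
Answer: -5831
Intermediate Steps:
o = 0 (o = -5*0 = 0)
S(I) = 1 (S(I) = 1 + 0 = 1)
C = 5831/260 (C = 14 + 7*(15/13 + 1/20) = 14 + 7*(313/260) = 14 + 2191/260 = 5831/260 ≈ 22.427)
Z = 260
(-C)*Z = -1*5831/260*260 = -5831/260*260 = -5831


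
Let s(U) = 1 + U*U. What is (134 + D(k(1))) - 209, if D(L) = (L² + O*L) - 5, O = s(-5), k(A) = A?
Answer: -53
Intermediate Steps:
s(U) = 1 + U²
O = 26 (O = 1 + (-5)² = 1 + 25 = 26)
D(L) = -5 + L² + 26*L (D(L) = (L² + 26*L) - 5 = -5 + L² + 26*L)
(134 + D(k(1))) - 209 = (134 + (-5 + 1² + 26*1)) - 209 = (134 + (-5 + 1 + 26)) - 209 = (134 + 22) - 209 = 156 - 209 = -53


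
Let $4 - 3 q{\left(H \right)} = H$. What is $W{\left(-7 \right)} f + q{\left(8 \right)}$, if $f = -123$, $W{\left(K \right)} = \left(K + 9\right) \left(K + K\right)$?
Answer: $\frac{10328}{3} \approx 3442.7$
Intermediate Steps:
$W{\left(K \right)} = 2 K \left(9 + K\right)$ ($W{\left(K \right)} = \left(9 + K\right) 2 K = 2 K \left(9 + K\right)$)
$q{\left(H \right)} = \frac{4}{3} - \frac{H}{3}$
$W{\left(-7 \right)} f + q{\left(8 \right)} = 2 \left(-7\right) \left(9 - 7\right) \left(-123\right) + \left(\frac{4}{3} - \frac{8}{3}\right) = 2 \left(-7\right) 2 \left(-123\right) + \left(\frac{4}{3} - \frac{8}{3}\right) = \left(-28\right) \left(-123\right) - \frac{4}{3} = 3444 - \frac{4}{3} = \frac{10328}{3}$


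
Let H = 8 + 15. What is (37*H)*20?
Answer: 17020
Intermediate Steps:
H = 23
(37*H)*20 = (37*23)*20 = 851*20 = 17020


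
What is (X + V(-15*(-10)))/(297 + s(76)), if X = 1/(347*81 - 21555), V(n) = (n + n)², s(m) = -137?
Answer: 589680001/1048320 ≈ 562.50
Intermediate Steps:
V(n) = 4*n² (V(n) = (2*n)² = 4*n²)
X = 1/6552 (X = 1/(28107 - 21555) = 1/6552 ≈ 0.00015263)
(X + V(-15*(-10)))/(297 + s(76)) = (1/6552 + 4*(-15*(-10))²)/(297 - 137) = (1/6552 + 4*150²)/160 = (1/6552 + 4*22500)*(1/160) = (1/6552 + 90000)*(1/160) = (589680001/6552)*(1/160) = 589680001/1048320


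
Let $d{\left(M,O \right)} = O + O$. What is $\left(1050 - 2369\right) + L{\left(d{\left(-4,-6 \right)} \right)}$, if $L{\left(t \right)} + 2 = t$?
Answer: $-1333$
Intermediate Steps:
$d{\left(M,O \right)} = 2 O$
$L{\left(t \right)} = -2 + t$
$\left(1050 - 2369\right) + L{\left(d{\left(-4,-6 \right)} \right)} = \left(1050 - 2369\right) + \left(-2 + 2 \left(-6\right)\right) = -1319 - 14 = -1333$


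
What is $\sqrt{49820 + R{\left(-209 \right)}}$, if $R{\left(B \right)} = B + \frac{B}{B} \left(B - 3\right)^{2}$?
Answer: $\sqrt{94555} \approx 307.5$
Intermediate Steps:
$R{\left(B \right)} = B + \left(-3 + B\right)^{2}$ ($R{\left(B \right)} = B + 1 \left(-3 + B\right)^{2} = B + \left(-3 + B\right)^{2}$)
$\sqrt{49820 + R{\left(-209 \right)}} = \sqrt{49820 - \left(209 - \left(-3 - 209\right)^{2}\right)} = \sqrt{49820 - \left(209 - \left(-212\right)^{2}\right)} = \sqrt{49820 + \left(-209 + 44944\right)} = \sqrt{49820 + 44735} = \sqrt{94555}$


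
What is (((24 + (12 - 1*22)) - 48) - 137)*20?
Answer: -3420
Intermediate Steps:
(((24 + (12 - 1*22)) - 48) - 137)*20 = (((24 + (12 - 22)) - 48) - 137)*20 = (((24 - 10) - 48) - 137)*20 = ((14 - 48) - 137)*20 = (-34 - 137)*20 = -171*20 = -3420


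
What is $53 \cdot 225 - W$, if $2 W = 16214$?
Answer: $3818$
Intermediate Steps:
$W = 8107$ ($W = \frac{1}{2} \cdot 16214 = 8107$)
$53 \cdot 225 - W = 53 \cdot 225 - 8107 = 11925 - 8107 = 3818$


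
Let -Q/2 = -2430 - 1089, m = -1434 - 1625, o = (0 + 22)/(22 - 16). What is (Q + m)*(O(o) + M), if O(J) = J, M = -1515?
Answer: -18040786/3 ≈ -6.0136e+6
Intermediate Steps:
o = 11/3 (o = 22/6 = 22*(⅙) = 11/3 ≈ 3.6667)
m = -3059
Q = 7038 (Q = -2*(-2430 - 1089) = -2*(-3519) = 7038)
(Q + m)*(O(o) + M) = (7038 - 3059)*(11/3 - 1515) = 3979*(-4534/3) = -18040786/3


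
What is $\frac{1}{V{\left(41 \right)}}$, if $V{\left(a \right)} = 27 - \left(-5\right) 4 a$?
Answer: $\frac{1}{847} \approx 0.0011806$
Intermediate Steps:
$V{\left(a \right)} = 27 + 20 a$ ($V{\left(a \right)} = 27 - - 20 a = 27 + 20 a$)
$\frac{1}{V{\left(41 \right)}} = \frac{1}{27 + 20 \cdot 41} = \frac{1}{27 + 820} = \frac{1}{847}$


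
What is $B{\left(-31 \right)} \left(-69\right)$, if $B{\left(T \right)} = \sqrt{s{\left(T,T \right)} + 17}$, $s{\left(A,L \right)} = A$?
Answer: $- 69 i \sqrt{14} \approx - 258.17 i$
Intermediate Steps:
$B{\left(T \right)} = \sqrt{17 + T}$ ($B{\left(T \right)} = \sqrt{T + 17} = \sqrt{17 + T}$)
$B{\left(-31 \right)} \left(-69\right) = \sqrt{17 - 31} \left(-69\right) = \sqrt{-14} \left(-69\right) = i \sqrt{14} \left(-69\right) = - 69 i \sqrt{14}$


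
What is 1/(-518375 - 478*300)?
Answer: -1/661775 ≈ -1.5111e-6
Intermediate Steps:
1/(-518375 - 478*300) = 1/(-518375 - 143400) = 1/(-661775) = -1/661775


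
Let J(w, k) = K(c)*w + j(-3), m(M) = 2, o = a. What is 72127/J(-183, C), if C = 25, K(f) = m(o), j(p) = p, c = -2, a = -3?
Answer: -72127/369 ≈ -195.47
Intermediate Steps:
o = -3
K(f) = 2
J(w, k) = -3 + 2*w (J(w, k) = 2*w - 3 = -3 + 2*w)
72127/J(-183, C) = 72127/(-3 + 2*(-183)) = 72127/(-3 - 366) = 72127/(-369) = 72127*(-1/369) = -72127/369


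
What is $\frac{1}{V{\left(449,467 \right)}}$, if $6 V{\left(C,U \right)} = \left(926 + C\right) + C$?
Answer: $\frac{1}{304} \approx 0.0032895$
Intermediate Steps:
$V{\left(C,U \right)} = \frac{463}{3} + \frac{C}{3}$ ($V{\left(C,U \right)} = \frac{\left(926 + C\right) + C}{6} = \frac{926 + 2 C}{6} = \frac{463}{3} + \frac{C}{3}$)
$\frac{1}{V{\left(449,467 \right)}} = \frac{1}{\frac{463}{3} + \frac{1}{3} \cdot 449} = \frac{1}{\frac{463}{3} + \frac{449}{3}} = \frac{1}{304}$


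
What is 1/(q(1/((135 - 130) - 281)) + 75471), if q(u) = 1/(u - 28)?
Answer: 7729/583315083 ≈ 1.3250e-5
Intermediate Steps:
q(u) = 1/(-28 + u)
1/(q(1/((135 - 130) - 281)) + 75471) = 1/(1/(-28 + 1/((135 - 130) - 281)) + 75471) = 1/(1/(-28 + 1/(5 - 281)) + 75471) = 1/(1/(-28 + 1/(-276)) + 75471) = 1/(1/(-28 - 1/276) + 75471) = 1/(1/(-7729/276) + 75471) = 1/(-276/7729 + 75471) = 1/(583315083/7729) = 7729/583315083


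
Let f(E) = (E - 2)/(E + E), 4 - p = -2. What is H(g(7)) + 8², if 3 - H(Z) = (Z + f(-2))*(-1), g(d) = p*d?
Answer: 110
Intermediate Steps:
p = 6 (p = 4 - 1*(-2) = 4 + 2 = 6)
g(d) = 6*d
f(E) = (-2 + E)/(2*E) (f(E) = (-2 + E)/((2*E)) = (-2 + E)*(1/(2*E)) = (-2 + E)/(2*E))
H(Z) = 4 + Z (H(Z) = 3 - (Z + (½)*(-2 - 2)/(-2))*(-1) = 3 - (Z + (½)*(-½)*(-4))*(-1) = 3 - (Z + 1)*(-1) = 3 - (1 + Z)*(-1) = 3 - (-1 - Z) = 3 + (1 + Z) = 4 + Z)
H(g(7)) + 8² = (4 + 6*7) + 8² = (4 + 42) + 64 = 46 + 64 = 110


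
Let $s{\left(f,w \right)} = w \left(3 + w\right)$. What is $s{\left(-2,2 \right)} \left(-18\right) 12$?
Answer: $-2160$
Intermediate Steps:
$s{\left(-2,2 \right)} \left(-18\right) 12 = 2 \left(3 + 2\right) \left(-18\right) 12 = 2 \cdot 5 \left(-18\right) 12 = 10 \left(-18\right) 12 = \left(-180\right) 12 = -2160$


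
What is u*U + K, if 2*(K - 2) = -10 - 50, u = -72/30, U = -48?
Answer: 436/5 ≈ 87.200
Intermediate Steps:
u = -12/5 (u = -72*1/30 = -12/5 ≈ -2.4000)
K = -28 (K = 2 + (-10 - 50)/2 = 2 + (½)*(-60) = 2 - 30 = -28)
u*U + K = -12/5*(-48) - 28 = 576/5 - 28 = 436/5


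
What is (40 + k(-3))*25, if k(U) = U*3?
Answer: 775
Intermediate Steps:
k(U) = 3*U
(40 + k(-3))*25 = (40 + 3*(-3))*25 = (40 - 9)*25 = 31*25 = 775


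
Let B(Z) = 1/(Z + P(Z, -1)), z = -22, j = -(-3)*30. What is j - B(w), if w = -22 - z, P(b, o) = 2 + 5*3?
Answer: 1529/17 ≈ 89.941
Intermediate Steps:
P(b, o) = 17 (P(b, o) = 2 + 15 = 17)
j = 90 (j = -3*(-30) = 90)
w = 0 (w = -22 - 1*(-22) = -22 + 22 = 0)
B(Z) = 1/(17 + Z) (B(Z) = 1/(Z + 17) = 1/(17 + Z))
j - B(w) = 90 - 1/(17 + 0) = 90 - 1/17 = 1529/17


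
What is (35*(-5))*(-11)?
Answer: 1925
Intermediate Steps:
(35*(-5))*(-11) = -175*(-11) = 1925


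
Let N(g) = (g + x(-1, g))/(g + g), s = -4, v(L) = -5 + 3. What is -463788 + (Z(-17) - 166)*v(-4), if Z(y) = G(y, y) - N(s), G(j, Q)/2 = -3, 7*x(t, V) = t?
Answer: -12976403/28 ≈ -4.6344e+5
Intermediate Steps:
x(t, V) = t/7
v(L) = -2
N(g) = (-⅐ + g)/(2*g) (N(g) = (g + (⅐)*(-1))/(g + g) = (g - ⅐)/((2*g)) = (-⅐ + g)*(1/(2*g)) = (-⅐ + g)/(2*g))
G(j, Q) = -6 (G(j, Q) = 2*(-3) = -6)
Z(y) = -365/56 (Z(y) = -6 - (-1 + 7*(-4))/(14*(-4)) = -6 - (-1)*(-1 - 28)/(14*4) = -6 - (-1)*(-29)/(14*4) = -6 - 1*29/56 = -6 - 29/56 = -365/56)
-463788 + (Z(-17) - 166)*v(-4) = -463788 + (-365/56 - 166)*(-2) = -463788 - 9661/56*(-2) = -463788 + 9661/28 = -12976403/28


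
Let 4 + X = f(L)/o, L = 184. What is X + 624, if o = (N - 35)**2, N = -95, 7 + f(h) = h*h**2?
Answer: 16707497/16900 ≈ 988.61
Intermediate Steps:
f(h) = -7 + h**3 (f(h) = -7 + h*h**2 = -7 + h**3)
o = 16900 (o = (-95 - 35)**2 = (-130)**2 = 16900)
X = 6161897/16900 (X = -4 + (-7 + 184**3)/16900 = -4 + (-7 + 6229504)*(1/16900) = -4 + 6229497*(1/16900) = -4 + 6229497/16900 = 6161897/16900 ≈ 364.61)
X + 624 = 6161897/16900 + 624 = 16707497/16900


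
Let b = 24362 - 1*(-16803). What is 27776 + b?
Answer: 68941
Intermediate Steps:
b = 41165 (b = 24362 + 16803 = 41165)
27776 + b = 27776 + 41165 = 68941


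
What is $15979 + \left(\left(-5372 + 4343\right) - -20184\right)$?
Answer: $35134$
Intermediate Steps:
$15979 + \left(\left(-5372 + 4343\right) - -20184\right) = 15979 + \left(-1029 + 20184\right) = 15979 + 19155 = 35134$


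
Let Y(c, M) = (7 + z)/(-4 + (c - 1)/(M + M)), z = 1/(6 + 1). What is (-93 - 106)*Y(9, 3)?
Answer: 14925/28 ≈ 533.04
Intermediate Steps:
z = ⅐ (z = 1/7 = ⅐ ≈ 0.14286)
Y(c, M) = 50/(7*(-4 + (-1 + c)/(2*M))) (Y(c, M) = (7 + ⅐)/(-4 + (c - 1)/(M + M)) = 50/(7*(-4 + (-1 + c)/((2*M)))) = 50/(7*(-4 + (-1 + c)*(1/(2*M)))) = 50/(7*(-4 + (-1 + c)/(2*M))))
(-93 - 106)*Y(9, 3) = (-93 - 106)*((100/7)*3/(-1 + 9 - 8*3)) = -19900*3/(7*(-1 + 9 - 24)) = -19900*3/(7*(-16)) = -19900*3*(-1)/(7*16) = -199*(-75/28) = 14925/28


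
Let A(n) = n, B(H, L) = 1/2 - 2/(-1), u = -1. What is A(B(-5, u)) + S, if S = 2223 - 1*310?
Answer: 3831/2 ≈ 1915.5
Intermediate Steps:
B(H, L) = 5/2 (B(H, L) = 1*(½) - 2*(-1) = ½ + 2 = 5/2)
S = 1913 (S = 2223 - 310 = 1913)
A(B(-5, u)) + S = 5/2 + 1913 = 3831/2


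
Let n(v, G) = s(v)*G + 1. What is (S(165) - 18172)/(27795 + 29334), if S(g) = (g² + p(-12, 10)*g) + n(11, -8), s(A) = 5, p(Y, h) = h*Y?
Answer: -10786/57129 ≈ -0.18880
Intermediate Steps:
p(Y, h) = Y*h
n(v, G) = 1 + 5*G (n(v, G) = 5*G + 1 = 1 + 5*G)
S(g) = -39 + g² - 120*g (S(g) = (g² + (-12*10)*g) + (1 + 5*(-8)) = (g² - 120*g) + (1 - 40) = (g² - 120*g) - 39 = -39 + g² - 120*g)
(S(165) - 18172)/(27795 + 29334) = ((-39 + 165² - 120*165) - 18172)/(27795 + 29334) = ((-39 + 27225 - 19800) - 18172)/57129 = (7386 - 18172)*(1/57129) = -10786*1/57129 = -10786/57129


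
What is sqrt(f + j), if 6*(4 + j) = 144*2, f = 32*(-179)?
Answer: 14*I*sqrt(29) ≈ 75.392*I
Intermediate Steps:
f = -5728
j = 44 (j = -4 + (144*2)/6 = -4 + (1/6)*288 = -4 + 48 = 44)
sqrt(f + j) = sqrt(-5728 + 44) = sqrt(-5684) = 14*I*sqrt(29)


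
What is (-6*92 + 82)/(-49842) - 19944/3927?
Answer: -165367193/32621589 ≈ -5.0693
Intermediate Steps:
(-6*92 + 82)/(-49842) - 19944/3927 = (-552 + 82)*(-1/49842) - 19944*1/3927 = -470*(-1/49842) - 6648/1309 = 235/24921 - 6648/1309 = -165367193/32621589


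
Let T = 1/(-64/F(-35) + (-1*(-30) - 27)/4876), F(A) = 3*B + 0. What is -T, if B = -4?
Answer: -14628/78025 ≈ -0.18748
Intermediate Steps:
F(A) = -12 (F(A) = 3*(-4) + 0 = -12 + 0 = -12)
T = 14628/78025 (T = 1/(-64/(-12) + (-1*(-30) - 27)/4876) = 1/(-64*(-1/12) + (30 - 27)*(1/4876)) = 1/(16/3 + 3*(1/4876)) = 1/(16/3 + 3/4876) = 1/(78025/14628) = 14628/78025 ≈ 0.18748)
-T = -1*14628/78025 = -14628/78025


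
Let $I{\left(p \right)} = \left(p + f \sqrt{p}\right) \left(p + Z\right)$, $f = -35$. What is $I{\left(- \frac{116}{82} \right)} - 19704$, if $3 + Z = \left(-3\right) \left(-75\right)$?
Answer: $- \frac{33646976}{1681} - \frac{316540 i \sqrt{2378}}{1681} \approx -20016.0 - 9182.6 i$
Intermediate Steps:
$Z = 222$ ($Z = -3 - -225 = -3 + 225 = 222$)
$I{\left(p \right)} = \left(222 + p\right) \left(p - 35 \sqrt{p}\right)$ ($I{\left(p \right)} = \left(p - 35 \sqrt{p}\right) \left(p + 222\right) = \left(p - 35 \sqrt{p}\right) \left(222 + p\right) = \left(222 + p\right) \left(p - 35 \sqrt{p}\right)$)
$I{\left(- \frac{116}{82} \right)} - 19704 = \left(\left(- \frac{116}{82}\right)^{2} - 7770 \sqrt{- \frac{116}{82}} - 35 \left(- \frac{116}{82}\right)^{\frac{3}{2}} + 222 \left(- \frac{116}{82}\right)\right) - 19704 = \left(\left(\left(-116\right) \frac{1}{82}\right)^{2} - 7770 \sqrt{\left(-116\right) \frac{1}{82}} - 35 \left(\left(-116\right) \frac{1}{82}\right)^{\frac{3}{2}} + 222 \left(\left(-116\right) \frac{1}{82}\right)\right) - 19704 = \left(\left(- \frac{58}{41}\right)^{2} - 7770 \sqrt{- \frac{58}{41}} - 35 \left(- \frac{58}{41}\right)^{\frac{3}{2}} + 222 \left(- \frac{58}{41}\right)\right) - 19704 = \left(\frac{3364}{1681} - 7770 \frac{i \sqrt{2378}}{41} - 35 \left(- \frac{58 i \sqrt{2378}}{1681}\right) - \frac{12876}{41}\right) - 19704 = \left(\frac{3364}{1681} - \frac{7770 i \sqrt{2378}}{41} + \frac{2030 i \sqrt{2378}}{1681} - \frac{12876}{41}\right) - 19704 = \left(- \frac{524552}{1681} - \frac{316540 i \sqrt{2378}}{1681}\right) - 19704 = - \frac{33646976}{1681} - \frac{316540 i \sqrt{2378}}{1681}$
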